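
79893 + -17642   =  62251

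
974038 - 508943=465095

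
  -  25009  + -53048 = - 78057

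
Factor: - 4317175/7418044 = -2^ ( - 2 )*5^2  *  337^ ( - 1) * 5503^ ( - 1) * 172687^1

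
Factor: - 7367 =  - 53^1*139^1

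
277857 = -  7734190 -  - 8012047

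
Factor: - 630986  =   - 2^1* 315493^1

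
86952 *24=2086848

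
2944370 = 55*53534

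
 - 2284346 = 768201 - 3052547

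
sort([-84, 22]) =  [-84, 22] 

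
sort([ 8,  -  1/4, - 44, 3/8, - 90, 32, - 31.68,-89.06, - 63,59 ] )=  [  -  90, - 89.06, - 63, - 44, - 31.68,  -  1/4, 3/8,8,32,59 ]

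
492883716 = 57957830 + 434925886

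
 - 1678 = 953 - 2631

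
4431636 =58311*76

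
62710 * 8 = 501680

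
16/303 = 16/303 = 0.05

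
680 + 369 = 1049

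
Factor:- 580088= -2^3*59^1*1229^1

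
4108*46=188968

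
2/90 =1/45  =  0.02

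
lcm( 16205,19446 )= 97230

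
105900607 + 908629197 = 1014529804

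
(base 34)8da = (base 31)a2s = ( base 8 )22744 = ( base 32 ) 9f4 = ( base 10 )9700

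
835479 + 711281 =1546760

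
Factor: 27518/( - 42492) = -2^( -1)* 3^ ( - 1)*3541^(-1 )*13759^1   =  - 13759/21246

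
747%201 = 144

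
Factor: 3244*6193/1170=10045046/585 = 2^1*3^(-2)*  5^( - 1 )*11^1 * 13^(-1)*563^1*811^1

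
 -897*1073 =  - 962481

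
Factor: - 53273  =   - 11^1*29^1 * 167^1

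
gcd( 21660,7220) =7220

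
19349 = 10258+9091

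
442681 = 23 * 19247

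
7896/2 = 3948 = 3948.00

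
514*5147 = 2645558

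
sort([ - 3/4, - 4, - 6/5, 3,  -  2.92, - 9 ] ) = [ - 9, - 4, - 2.92, - 6/5, - 3/4, 3]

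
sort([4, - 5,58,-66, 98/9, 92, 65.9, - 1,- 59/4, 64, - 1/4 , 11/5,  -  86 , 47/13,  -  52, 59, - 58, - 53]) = [  -  86, - 66, - 58, - 53, - 52, - 59/4,  -  5, - 1,-1/4, 11/5,47/13, 4,98/9, 58, 59, 64, 65.9 , 92 ]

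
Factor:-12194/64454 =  - 7^1 *37^(-1) = - 7/37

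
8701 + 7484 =16185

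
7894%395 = 389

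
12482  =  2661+9821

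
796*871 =693316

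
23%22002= 23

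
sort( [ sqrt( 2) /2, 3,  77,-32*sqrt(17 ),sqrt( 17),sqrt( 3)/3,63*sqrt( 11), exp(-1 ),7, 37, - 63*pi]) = [ - 63*pi , - 32*sqrt (17),exp ( - 1), sqrt(3)/3, sqrt(2) /2 , 3, sqrt (17 ), 7,  37, 77, 63*sqrt ( 11)]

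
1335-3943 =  - 2608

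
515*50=25750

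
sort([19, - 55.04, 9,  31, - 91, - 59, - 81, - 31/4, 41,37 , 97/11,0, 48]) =[ - 91, - 81, - 59, - 55.04, - 31/4,0 , 97/11,9 , 19,31  ,  37, 41,48 ]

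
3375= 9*375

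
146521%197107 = 146521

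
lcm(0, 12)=0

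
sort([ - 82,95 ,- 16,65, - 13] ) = [-82, - 16,-13,65,95]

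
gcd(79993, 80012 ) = 1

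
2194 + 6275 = 8469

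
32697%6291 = 1242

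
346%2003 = 346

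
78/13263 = 26/4421 = 0.01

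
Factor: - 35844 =-2^2 * 3^1*29^1*103^1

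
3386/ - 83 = - 3386/83 = - 40.80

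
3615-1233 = 2382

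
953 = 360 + 593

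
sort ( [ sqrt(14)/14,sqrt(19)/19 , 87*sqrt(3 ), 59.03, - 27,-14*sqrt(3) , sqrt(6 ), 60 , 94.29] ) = [  -  27, - 14 * sqrt(3 ), sqrt(19 )/19, sqrt( 14 )/14,  sqrt(6),  59.03,60, 94.29 , 87* sqrt(3) ] 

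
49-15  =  34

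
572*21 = 12012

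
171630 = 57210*3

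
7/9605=7/9605 = 0.00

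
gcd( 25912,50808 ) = 8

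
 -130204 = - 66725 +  - 63479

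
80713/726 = 80713/726=111.17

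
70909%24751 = 21407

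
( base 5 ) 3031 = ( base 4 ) 12013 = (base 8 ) 607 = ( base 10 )391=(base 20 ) JB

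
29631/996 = 29 + 3/4 = 29.75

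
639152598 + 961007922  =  1600160520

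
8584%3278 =2028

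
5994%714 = 282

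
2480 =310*8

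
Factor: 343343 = 7^4*11^1*13^1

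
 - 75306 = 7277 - 82583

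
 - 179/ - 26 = 6 + 23/26 = 6.88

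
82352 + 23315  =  105667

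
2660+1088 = 3748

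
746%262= 222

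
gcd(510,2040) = 510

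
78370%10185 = 7075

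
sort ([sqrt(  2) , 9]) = [ sqrt(2), 9 ]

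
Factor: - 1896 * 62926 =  - 119307696 = -2^4*3^1*73^1*79^1 *431^1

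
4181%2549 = 1632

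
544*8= 4352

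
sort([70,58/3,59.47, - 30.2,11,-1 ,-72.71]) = [ - 72.71, - 30.2 ,  -  1,11, 58/3, 59.47 , 70]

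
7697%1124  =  953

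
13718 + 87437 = 101155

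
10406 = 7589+2817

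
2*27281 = 54562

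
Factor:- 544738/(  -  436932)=2^( - 1) *3^(-2 )*53^( - 1)*229^ ( - 1)*272369^1 = 272369/218466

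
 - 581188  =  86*( - 6758)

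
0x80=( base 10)128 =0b10000000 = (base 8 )200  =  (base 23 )5d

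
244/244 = 1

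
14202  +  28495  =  42697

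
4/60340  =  1/15085 = 0.00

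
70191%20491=8718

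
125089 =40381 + 84708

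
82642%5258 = 3772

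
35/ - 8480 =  - 1 + 1689/1696 = - 0.00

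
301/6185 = 301/6185 = 0.05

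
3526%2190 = 1336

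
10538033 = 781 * 13493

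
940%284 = 88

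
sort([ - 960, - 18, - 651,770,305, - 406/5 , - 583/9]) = [ -960, -651,  -  406/5, - 583/9,-18,305 , 770]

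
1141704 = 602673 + 539031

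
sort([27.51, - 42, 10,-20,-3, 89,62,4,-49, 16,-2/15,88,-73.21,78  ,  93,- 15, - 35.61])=[ - 73.21, - 49, -42, - 35.61,-20,-15, - 3, - 2/15,  4, 10,  16,27.51, 62, 78,  88, 89, 93 ]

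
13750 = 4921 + 8829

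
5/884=5/884 = 0.01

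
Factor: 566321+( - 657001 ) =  -90680 = -2^3*5^1*2267^1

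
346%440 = 346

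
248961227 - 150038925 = 98922302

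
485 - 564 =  - 79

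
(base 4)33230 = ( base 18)31E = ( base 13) 5c3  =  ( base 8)1754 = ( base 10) 1004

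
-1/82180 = -1/82180 =-0.00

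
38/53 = 38/53 = 0.72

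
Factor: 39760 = 2^4*5^1* 7^1*71^1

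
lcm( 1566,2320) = 62640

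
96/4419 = 32/1473 = 0.02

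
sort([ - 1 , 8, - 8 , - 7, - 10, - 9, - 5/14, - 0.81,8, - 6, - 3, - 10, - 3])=[ - 10, - 10, - 9, - 8, - 7 , - 6, - 3,-3, - 1, -0.81, - 5/14,8, 8]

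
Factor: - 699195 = -3^1 * 5^1*7^1 *6659^1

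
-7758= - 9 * 862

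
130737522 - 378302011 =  - 247564489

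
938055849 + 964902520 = 1902958369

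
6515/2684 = 2+1147/2684 = 2.43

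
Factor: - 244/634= - 122/317 = - 2^1*61^1*317^( - 1 ) 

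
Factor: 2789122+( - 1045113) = 1744009  =  1744009^1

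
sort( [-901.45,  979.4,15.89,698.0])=[ - 901.45, 15.89, 698.0, 979.4 ]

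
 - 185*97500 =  - 18037500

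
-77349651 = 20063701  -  97413352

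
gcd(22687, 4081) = 7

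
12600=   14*900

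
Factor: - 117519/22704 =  - 2^(  -  4 )* 11^ ( - 1) * 911^1 = - 911/176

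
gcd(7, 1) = 1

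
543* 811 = 440373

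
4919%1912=1095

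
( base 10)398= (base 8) 616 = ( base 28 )E6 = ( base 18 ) 142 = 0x18e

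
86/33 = 2+20/33=2.61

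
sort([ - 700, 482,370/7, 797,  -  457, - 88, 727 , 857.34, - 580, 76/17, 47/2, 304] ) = [ - 700,-580, - 457 ,- 88, 76/17,  47/2,370/7,304, 482,727, 797, 857.34]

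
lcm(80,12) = 240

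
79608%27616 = 24376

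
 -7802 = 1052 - 8854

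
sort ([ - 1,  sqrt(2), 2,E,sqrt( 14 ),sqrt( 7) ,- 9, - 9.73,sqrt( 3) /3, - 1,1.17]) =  [ - 9.73, - 9, - 1, - 1,sqrt(3)/3,1.17,sqrt( 2 ),  2,sqrt(7), E , sqrt( 14)]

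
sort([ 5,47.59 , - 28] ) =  [ - 28 , 5,47.59]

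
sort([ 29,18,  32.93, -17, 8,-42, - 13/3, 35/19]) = [ - 42, - 17,- 13/3,35/19 , 8,  18,29, 32.93]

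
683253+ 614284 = 1297537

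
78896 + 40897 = 119793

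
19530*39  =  761670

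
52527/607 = 86 + 325/607 = 86.54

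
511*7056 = 3605616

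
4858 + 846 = 5704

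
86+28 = 114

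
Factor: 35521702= 2^1*37^1*480023^1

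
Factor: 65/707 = 5^1*7^ (- 1)*13^1*101^( - 1) 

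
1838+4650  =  6488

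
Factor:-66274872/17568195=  - 2^3* 5^(- 1 )*83^(-1 )*103^( - 1)*137^(-1 )*2761453^1 = - 22091624/5856065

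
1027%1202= 1027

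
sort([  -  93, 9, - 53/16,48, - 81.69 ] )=[-93,-81.69, - 53/16, 9,48] 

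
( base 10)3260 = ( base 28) 44c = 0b110010111100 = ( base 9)4422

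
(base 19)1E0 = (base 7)1554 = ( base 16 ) 273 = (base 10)627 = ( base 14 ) 32b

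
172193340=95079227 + 77114113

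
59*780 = 46020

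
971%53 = 17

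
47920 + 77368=125288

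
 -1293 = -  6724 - -5431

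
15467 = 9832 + 5635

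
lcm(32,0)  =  0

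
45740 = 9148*5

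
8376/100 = 2094/25 = 83.76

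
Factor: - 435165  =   - 3^1*5^1 * 67^1*433^1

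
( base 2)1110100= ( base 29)40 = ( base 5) 431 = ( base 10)116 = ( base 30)3q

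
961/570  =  1+391/570=1.69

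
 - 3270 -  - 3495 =225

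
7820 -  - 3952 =11772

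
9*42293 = 380637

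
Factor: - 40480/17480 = - 2^2*11^1*19^( - 1 ) = - 44/19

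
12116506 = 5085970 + 7030536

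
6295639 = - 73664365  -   - 79960004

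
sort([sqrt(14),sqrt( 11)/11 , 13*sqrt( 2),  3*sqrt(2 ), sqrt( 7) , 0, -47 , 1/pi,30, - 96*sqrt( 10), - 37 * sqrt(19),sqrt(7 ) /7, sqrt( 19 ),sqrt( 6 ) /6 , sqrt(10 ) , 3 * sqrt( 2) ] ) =[-96 * sqrt(10 ), - 37*sqrt( 19 ),-47, 0,sqrt (11 ) /11,1/pi, sqrt( 7) /7,  sqrt(6 ) /6,  sqrt( 7)  ,  sqrt( 10), sqrt ( 14 ),  3*sqrt( 2 ) , 3*sqrt( 2 ),sqrt ( 19 ),13 * sqrt( 2 ),30]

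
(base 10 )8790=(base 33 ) 82c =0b10001001010110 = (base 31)94h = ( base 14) 32bc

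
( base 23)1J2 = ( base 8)1710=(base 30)128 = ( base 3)1022212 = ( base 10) 968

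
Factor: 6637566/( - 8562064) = -2^(-3)*3^1*7^( - 2)*13^1*43^1*67^( - 1)*163^( - 1)*1979^1 = - 3318783/4281032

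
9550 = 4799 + 4751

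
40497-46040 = -5543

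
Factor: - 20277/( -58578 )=9/26 = 2^( - 1 )*3^2*13^( - 1 ) 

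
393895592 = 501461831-107566239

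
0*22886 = 0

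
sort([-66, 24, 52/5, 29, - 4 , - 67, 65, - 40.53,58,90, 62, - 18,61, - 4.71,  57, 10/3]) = [  -  67, - 66  , -40.53, - 18,- 4.71, - 4, 10/3, 52/5, 24, 29, 57, 58, 61,  62 , 65, 90 ]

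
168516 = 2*84258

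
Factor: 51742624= 2^5*19^1*85103^1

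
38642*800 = 30913600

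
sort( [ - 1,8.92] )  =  [ - 1,8.92]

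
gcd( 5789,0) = 5789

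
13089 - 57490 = - 44401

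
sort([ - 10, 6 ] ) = [ - 10,6 ]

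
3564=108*33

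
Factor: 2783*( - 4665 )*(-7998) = 103835594610 =2^1*3^2*5^1*11^2* 23^1*31^1*43^1*311^1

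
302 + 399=701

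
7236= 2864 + 4372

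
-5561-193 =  - 5754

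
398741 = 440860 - 42119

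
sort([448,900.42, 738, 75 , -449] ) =[ -449,75,448, 738,900.42 ]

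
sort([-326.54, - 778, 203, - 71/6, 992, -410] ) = [ - 778, - 410, - 326.54, - 71/6,203, 992 ] 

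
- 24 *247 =-5928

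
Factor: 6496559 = 6496559^1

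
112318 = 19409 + 92909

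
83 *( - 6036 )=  -500988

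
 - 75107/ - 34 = 75107/34 = 2209.03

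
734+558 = 1292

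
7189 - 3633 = 3556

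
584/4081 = 584/4081 = 0.14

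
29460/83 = 354 + 78/83 = 354.94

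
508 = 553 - 45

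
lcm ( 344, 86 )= 344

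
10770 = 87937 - 77167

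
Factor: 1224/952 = 9/7 = 3^2 * 7^( - 1)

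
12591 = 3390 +9201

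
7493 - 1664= 5829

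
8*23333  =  186664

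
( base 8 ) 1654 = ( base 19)2b9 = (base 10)940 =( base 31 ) ua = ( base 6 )4204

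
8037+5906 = 13943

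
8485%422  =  45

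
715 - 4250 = - 3535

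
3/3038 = 3/3038 = 0.00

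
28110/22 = 14055/11 = 1277.73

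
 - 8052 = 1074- 9126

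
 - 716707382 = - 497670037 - 219037345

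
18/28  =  9/14 = 0.64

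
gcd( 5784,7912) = 8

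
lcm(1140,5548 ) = 83220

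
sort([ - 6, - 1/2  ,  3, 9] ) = [ - 6,-1/2,  3,9]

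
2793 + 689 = 3482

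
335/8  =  41+ 7/8 = 41.88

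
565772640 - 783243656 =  - 217471016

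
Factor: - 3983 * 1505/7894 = - 2^( - 1 )*5^1*7^2*43^1 * 569^1* 3947^(  -  1)=- 5994415/7894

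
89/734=89/734 = 0.12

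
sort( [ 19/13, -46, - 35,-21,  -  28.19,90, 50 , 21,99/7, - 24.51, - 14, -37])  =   [ - 46,-37,  -  35, -28.19, - 24.51, -21 ,-14,  19/13,99/7,21 , 50,90 ]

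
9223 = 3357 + 5866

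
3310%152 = 118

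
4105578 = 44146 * 93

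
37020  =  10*3702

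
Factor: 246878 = 2^1 * 123439^1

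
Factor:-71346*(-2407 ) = 171729822 = 2^1*3^1*11^1*23^1 * 29^1*47^1*  83^1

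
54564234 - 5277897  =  49286337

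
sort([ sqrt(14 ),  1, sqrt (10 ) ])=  [ 1, sqrt( 10),sqrt(14)]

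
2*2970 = 5940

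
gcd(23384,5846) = 5846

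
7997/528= 727/48 = 15.15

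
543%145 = 108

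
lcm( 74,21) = 1554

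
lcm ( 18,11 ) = 198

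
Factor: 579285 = 3^3*5^1*7^1 * 613^1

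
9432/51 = 3144/17 = 184.94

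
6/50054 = 3/25027   =  0.00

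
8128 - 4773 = 3355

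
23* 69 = 1587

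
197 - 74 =123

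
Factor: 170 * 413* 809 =2^1*5^1*  7^1 * 17^1 * 59^1*809^1= 56799890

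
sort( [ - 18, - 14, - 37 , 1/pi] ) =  [-37, - 18, - 14,  1/pi ]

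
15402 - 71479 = -56077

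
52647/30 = 1754+9/10=1754.90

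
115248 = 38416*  3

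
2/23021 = 2/23021=0.00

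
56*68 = 3808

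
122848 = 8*15356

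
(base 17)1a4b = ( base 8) 17312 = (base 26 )bh4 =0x1eca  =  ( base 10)7882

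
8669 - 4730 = 3939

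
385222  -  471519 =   -  86297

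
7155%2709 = 1737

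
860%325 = 210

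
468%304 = 164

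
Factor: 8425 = 5^2*337^1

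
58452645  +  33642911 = 92095556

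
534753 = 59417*9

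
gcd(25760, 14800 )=80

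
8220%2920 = 2380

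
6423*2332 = 14978436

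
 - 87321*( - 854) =74572134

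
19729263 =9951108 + 9778155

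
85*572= 48620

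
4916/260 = 1229/65 = 18.91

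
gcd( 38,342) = 38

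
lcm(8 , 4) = 8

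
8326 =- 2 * ( - 4163)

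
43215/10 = 4321 + 1/2 = 4321.50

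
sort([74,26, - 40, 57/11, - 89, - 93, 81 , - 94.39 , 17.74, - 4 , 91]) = [ - 94.39, - 93, - 89, - 40,-4, 57/11,17.74,26,74,81,  91]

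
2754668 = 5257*524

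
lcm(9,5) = 45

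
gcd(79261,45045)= 91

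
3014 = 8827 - 5813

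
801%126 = 45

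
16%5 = 1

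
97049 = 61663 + 35386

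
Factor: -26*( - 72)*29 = 2^4*3^2*13^1*29^1 = 54288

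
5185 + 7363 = 12548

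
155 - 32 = 123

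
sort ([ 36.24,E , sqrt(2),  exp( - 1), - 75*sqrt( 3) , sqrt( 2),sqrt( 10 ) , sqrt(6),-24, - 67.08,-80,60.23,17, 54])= [ - 75*sqrt(3 ), -80, - 67.08 , - 24,  exp( - 1 ) , sqrt( 2 ), sqrt(2),sqrt(6), E,sqrt(10), 17,36.24,54 , 60.23 ]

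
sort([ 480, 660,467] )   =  [ 467, 480,660 ] 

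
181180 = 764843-583663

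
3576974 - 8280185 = -4703211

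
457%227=3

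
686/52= 343/26 = 13.19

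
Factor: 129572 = 2^2*29^1*1117^1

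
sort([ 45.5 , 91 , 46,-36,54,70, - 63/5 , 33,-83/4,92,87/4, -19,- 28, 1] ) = [ - 36,-28,  -  83/4,-19, - 63/5,1, 87/4,33, 45.5, 46,54, 70,91, 92]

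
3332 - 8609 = -5277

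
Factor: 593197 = 11^1*53927^1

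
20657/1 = 20657 = 20657.00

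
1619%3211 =1619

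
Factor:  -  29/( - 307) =29^1 * 307^( - 1)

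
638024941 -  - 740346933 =1378371874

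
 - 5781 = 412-6193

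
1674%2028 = 1674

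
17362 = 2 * 8681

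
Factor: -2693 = -2693^1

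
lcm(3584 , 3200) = 89600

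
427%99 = 31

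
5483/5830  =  5483/5830  =  0.94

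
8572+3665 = 12237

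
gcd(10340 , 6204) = 2068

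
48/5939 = 48/5939 = 0.01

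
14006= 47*298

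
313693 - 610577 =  - 296884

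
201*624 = 125424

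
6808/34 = 200 + 4/17 = 200.24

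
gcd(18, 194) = 2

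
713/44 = 713/44  =  16.20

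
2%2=0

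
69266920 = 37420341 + 31846579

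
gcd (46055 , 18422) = 9211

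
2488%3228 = 2488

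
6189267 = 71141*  87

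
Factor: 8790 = 2^1 * 3^1*5^1*293^1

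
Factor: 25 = 5^2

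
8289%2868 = 2553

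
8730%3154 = 2422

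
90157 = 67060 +23097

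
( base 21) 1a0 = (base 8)1213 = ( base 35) IL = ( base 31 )L0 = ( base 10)651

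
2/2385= 2/2385 = 0.00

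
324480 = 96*3380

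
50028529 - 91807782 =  - 41779253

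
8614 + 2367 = 10981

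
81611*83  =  6773713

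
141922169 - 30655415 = 111266754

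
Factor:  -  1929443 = - 421^1*4583^1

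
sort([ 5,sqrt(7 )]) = [ sqrt( 7 ), 5]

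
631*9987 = 6301797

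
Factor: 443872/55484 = 2^3 = 8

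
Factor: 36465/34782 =65/62 = 2^( -1 )*5^1*13^1*31^( - 1)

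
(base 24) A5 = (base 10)245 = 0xf5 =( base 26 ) 9B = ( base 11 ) 203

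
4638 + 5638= 10276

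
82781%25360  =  6701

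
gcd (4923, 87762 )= 3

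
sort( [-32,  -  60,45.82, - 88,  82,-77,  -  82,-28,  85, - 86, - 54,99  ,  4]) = [ - 88, - 86, - 82,-77,-60, -54 ,-32,-28,4,45.82,82,85, 99 ] 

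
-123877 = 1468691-1592568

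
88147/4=88147/4 = 22036.75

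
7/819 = 1/117 = 0.01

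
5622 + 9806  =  15428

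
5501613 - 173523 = 5328090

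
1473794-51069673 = -49595879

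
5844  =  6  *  974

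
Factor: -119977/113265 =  - 143/135 = - 3^( - 3) * 5^ ( - 1)*11^1*13^1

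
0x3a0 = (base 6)4144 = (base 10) 928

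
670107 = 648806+21301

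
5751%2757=237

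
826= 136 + 690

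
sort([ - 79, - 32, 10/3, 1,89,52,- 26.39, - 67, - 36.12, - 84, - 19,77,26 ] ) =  [ - 84, - 79, - 67 ,-36.12,- 32,-26.39, - 19, 1,10/3,26,  52,77,89 ] 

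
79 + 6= 85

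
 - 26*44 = -1144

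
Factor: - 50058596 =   -  2^2 * 7^2*97^1*2633^1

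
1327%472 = 383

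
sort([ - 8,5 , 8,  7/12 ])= [-8,7/12, 5, 8 ]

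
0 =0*8529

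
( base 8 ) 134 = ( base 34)2o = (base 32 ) 2s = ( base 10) 92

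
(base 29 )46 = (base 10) 122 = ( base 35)3H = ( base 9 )145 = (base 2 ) 1111010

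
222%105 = 12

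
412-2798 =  - 2386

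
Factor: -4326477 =-3^1*1442159^1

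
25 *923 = 23075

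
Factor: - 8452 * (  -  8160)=2^7*3^1* 5^1*17^1*2113^1 = 68968320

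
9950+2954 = 12904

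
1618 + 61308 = 62926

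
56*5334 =298704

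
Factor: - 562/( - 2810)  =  1/5 = 5^( - 1 ) 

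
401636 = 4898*82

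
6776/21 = 322 + 2/3 = 322.67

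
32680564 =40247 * 812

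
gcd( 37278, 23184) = 18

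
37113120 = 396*93720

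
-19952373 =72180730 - 92133103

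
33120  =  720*46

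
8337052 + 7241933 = 15578985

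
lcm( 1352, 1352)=1352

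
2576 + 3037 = 5613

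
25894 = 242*107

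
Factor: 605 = 5^1 * 11^2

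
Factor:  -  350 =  - 2^1*5^2*7^1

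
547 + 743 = 1290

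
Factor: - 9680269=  - 1667^1 * 5807^1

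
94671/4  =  23667  +  3/4= 23667.75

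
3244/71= 3244/71 =45.69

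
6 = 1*6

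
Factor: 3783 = 3^1 * 13^1*97^1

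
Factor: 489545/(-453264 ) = -2^( - 4)*3^(-1 ) * 5^1*19^(-1)*197^1=- 985/912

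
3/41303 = 3/41303 = 0.00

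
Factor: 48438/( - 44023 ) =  -2^1*3^4*7^( - 1)*13^1 *19^( - 1 )*23^1*331^(-1) 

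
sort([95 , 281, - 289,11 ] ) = [-289, 11, 95, 281]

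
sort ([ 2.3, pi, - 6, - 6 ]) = [ - 6 , - 6,  2.3,pi]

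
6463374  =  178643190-172179816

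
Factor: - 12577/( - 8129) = 11^( - 1 )*739^ (-1)*12577^1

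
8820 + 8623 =17443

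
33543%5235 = 2133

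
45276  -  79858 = - 34582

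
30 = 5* 6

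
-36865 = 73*( - 505 )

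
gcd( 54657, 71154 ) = 9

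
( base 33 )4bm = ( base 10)4741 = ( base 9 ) 6447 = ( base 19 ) d2a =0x1285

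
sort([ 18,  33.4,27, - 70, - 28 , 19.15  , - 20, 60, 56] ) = [-70,  -  28 , - 20, 18,19.15,27, 33.4, 56, 60] 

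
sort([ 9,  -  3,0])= [ -3,0, 9]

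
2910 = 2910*1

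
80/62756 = 20/15689 = 0.00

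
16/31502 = 8/15751 = 0.00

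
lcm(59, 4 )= 236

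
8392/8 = 1049 = 1049.00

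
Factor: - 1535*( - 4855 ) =7452425 = 5^2*307^1*971^1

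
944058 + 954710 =1898768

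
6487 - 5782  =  705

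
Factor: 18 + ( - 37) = -19 = - 19^1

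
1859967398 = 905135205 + 954832193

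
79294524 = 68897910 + 10396614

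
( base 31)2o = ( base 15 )5B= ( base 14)62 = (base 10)86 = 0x56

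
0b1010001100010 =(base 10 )5218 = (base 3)21011021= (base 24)91A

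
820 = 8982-8162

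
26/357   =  26/357 = 0.07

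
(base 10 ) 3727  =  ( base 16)e8f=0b111010001111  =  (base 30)447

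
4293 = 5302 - 1009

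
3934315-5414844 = -1480529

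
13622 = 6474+7148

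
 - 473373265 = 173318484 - 646691749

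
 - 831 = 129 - 960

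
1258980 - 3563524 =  - 2304544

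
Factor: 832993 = 7^1* 127^1*937^1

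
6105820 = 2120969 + 3984851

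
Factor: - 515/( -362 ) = 2^( - 1)*5^1*103^1*181^( - 1 ) 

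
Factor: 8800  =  2^5*5^2*11^1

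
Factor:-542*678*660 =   -  2^4*3^2 * 5^1*11^1*113^1*271^1 = - 242534160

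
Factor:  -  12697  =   - 12697^1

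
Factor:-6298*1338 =- 2^2*3^1*47^1*67^1*223^1 = - 8426724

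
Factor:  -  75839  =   - 181^1*419^1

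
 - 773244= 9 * ( - 85916 ) 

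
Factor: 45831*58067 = 2661268677 = 3^1*15277^1*58067^1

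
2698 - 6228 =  - 3530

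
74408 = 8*9301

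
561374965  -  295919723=265455242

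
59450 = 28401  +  31049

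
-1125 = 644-1769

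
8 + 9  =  17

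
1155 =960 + 195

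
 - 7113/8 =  - 890+ 7/8 = - 889.12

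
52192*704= 36743168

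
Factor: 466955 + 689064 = 1156019= 1156019^1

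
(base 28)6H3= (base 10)5183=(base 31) 5c6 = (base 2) 1010000111111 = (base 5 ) 131213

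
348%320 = 28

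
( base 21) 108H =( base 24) g9e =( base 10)9446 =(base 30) aeq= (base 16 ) 24e6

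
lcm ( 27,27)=27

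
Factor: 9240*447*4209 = 2^3*3^3*5^1*7^1*11^1*23^1*61^1*149^1=17384348520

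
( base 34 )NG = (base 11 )666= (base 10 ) 798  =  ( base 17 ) 2cg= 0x31E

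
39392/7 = 39392/7 = 5627.43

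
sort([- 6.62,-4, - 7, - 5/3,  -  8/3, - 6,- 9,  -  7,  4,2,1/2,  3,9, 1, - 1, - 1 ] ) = [ - 9,  -  7  , - 7,-6.62, - 6, - 4, - 8/3, - 5/3, - 1,- 1, 1/2,1,2 , 3 , 4,9]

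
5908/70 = 422/5= 84.40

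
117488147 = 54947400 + 62540747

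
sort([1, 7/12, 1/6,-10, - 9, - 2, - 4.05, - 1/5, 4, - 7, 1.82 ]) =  [ - 10, - 9,  -  7,-4.05,-2,- 1/5, 1/6 , 7/12,1, 1.82, 4]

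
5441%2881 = 2560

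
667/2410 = 667/2410  =  0.28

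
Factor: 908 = 2^2*227^1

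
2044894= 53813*38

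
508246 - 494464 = 13782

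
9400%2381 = 2257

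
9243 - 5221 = 4022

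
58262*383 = 22314346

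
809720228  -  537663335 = 272056893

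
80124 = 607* 132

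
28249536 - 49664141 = - 21414605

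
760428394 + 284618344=1045046738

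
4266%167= 91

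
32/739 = 32/739=0.04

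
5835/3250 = 1 + 517/650 = 1.80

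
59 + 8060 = 8119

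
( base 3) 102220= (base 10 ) 321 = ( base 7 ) 636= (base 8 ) 501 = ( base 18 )HF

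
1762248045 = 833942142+928305903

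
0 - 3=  - 3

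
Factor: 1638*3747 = 2^1*3^3*7^1*13^1*1249^1 = 6137586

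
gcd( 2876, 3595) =719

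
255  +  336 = 591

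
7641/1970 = 7641/1970=3.88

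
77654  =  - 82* (-947 ) 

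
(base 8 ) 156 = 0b1101110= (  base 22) 50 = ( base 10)110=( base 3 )11002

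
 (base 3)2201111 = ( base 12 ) 1194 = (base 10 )1984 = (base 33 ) 1R4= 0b11111000000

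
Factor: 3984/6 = 2^3 * 83^1 = 664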